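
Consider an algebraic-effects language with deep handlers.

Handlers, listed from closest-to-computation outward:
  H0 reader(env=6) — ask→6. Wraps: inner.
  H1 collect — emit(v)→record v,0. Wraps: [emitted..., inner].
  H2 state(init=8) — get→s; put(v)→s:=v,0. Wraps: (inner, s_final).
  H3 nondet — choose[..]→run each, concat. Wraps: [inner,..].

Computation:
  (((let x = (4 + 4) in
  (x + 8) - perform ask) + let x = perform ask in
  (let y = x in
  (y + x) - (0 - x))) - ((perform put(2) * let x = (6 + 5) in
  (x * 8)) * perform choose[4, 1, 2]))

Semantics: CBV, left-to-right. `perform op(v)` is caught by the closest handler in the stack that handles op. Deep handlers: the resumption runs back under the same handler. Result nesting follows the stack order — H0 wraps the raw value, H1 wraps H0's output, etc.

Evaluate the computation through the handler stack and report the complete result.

Evaluation trace:
ask @ H0 ⇒ 6
ask @ H0 ⇒ 6
put(2) @ H2 ⇒ s:=2
choose[4, 1, 2] @ H3
  branch[0] choose=4:
    H0 returns 28
    H1 returns [28]
    H2 returns ([28], 2)
    H3 returns [([28], 2)]
  branch[1] choose=1:
    H0 returns 28
    H1 returns [28]
    H2 returns ([28], 2)
    H3 returns [([28], 2)]
  branch[2] choose=2:
    H0 returns 28
    H1 returns [28]
    H2 returns ([28], 2)
    H3 returns [([28], 2)]
= [([28], 2), ([28], 2), ([28], 2)]

Answer: [([28], 2), ([28], 2), ([28], 2)]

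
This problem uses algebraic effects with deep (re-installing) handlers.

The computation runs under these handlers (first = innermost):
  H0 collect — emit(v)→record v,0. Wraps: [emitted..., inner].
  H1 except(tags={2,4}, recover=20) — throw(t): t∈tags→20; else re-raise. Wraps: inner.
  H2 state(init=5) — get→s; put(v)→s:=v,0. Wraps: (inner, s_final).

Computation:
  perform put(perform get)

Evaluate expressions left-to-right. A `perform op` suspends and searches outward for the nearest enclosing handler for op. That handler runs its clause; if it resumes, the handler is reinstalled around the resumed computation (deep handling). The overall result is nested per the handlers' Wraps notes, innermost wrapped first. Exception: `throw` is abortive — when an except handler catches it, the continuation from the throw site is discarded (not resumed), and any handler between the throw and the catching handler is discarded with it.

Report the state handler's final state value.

Answer: 5

Working:
get @ H2 ⇒ 5
put(5) @ H2 ⇒ s:=5
H0 returns [0]
H1 returns [0]
H2 returns ([0], 5)
= ([0], 5)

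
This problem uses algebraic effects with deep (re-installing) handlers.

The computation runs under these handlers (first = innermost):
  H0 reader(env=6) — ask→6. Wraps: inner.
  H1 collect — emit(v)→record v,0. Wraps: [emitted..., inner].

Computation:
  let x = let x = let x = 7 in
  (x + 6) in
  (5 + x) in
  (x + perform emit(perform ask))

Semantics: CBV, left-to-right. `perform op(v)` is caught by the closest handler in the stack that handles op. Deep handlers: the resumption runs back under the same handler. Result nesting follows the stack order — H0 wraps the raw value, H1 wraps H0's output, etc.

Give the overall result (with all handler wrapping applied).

Working:
ask @ H0 ⇒ 6
emit(6) @ H1 ⇒ out+=6
H0 returns 18
H1 returns [6, 18]
= [6, 18]

Answer: [6, 18]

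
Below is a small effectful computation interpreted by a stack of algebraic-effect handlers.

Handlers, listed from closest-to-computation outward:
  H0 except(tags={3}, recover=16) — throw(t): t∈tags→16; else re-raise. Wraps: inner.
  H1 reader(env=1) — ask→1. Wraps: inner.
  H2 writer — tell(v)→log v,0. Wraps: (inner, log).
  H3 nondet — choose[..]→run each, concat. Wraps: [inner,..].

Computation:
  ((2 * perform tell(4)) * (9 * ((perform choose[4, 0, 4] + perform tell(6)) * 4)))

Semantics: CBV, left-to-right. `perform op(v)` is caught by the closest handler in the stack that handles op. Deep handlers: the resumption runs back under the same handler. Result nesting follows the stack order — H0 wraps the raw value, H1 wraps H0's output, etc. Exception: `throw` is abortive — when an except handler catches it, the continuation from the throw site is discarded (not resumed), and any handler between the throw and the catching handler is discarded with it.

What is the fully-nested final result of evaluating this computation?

Step-by-step:
tell(4) @ H2 ⇒ log+=4
choose[4, 0, 4] @ H3
  branch[0] choose=4:
    tell(6) @ H2 ⇒ log+=6
    H0 returns 0
    H1 returns 0
    H2 returns (0, (4, 6))
    H3 returns [(0, (4, 6))]
  branch[1] choose=0:
    tell(6) @ H2 ⇒ log+=6
    H0 returns 0
    H1 returns 0
    H2 returns (0, (4, 6))
    H3 returns [(0, (4, 6))]
  branch[2] choose=4:
    tell(6) @ H2 ⇒ log+=6
    H0 returns 0
    H1 returns 0
    H2 returns (0, (4, 6))
    H3 returns [(0, (4, 6))]
= [(0, (4, 6)), (0, (4, 6)), (0, (4, 6))]

Answer: [(0, (4, 6)), (0, (4, 6)), (0, (4, 6))]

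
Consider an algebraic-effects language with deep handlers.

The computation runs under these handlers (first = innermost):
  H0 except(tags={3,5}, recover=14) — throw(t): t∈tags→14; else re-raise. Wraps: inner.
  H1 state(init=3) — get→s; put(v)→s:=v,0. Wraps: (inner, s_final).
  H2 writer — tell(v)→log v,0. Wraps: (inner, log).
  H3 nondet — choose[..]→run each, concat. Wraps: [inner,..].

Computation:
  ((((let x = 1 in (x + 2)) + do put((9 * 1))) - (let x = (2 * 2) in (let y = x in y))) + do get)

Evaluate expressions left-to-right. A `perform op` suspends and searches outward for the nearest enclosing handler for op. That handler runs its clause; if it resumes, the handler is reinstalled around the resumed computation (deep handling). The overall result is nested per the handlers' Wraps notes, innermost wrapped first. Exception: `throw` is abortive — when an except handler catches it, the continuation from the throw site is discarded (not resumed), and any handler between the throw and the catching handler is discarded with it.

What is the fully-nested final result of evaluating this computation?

Answer: [((8, 9), ())]

Evaluation trace:
put(9) @ H1 ⇒ s:=9
get @ H1 ⇒ 9
H0 returns 8
H1 returns (8, 9)
H2 returns ((8, 9), ())
H3 returns [((8, 9), ())]
= [((8, 9), ())]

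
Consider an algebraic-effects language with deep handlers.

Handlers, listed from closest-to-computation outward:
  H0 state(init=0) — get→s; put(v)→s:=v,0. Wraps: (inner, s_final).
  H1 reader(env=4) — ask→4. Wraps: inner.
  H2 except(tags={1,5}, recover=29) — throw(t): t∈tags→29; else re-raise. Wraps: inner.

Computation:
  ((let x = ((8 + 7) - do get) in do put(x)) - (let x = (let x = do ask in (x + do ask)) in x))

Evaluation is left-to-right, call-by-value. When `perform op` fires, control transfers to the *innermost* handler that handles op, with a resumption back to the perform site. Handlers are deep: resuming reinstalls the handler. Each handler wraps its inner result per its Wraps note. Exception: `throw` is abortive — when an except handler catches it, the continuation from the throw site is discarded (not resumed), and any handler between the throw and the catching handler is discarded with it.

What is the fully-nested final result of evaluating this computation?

Step-by-step:
get @ H0 ⇒ 0
put(15) @ H0 ⇒ s:=15
ask @ H1 ⇒ 4
ask @ H1 ⇒ 4
H0 returns (-8, 15)
H1 returns (-8, 15)
H2 returns (-8, 15)
= (-8, 15)

Answer: (-8, 15)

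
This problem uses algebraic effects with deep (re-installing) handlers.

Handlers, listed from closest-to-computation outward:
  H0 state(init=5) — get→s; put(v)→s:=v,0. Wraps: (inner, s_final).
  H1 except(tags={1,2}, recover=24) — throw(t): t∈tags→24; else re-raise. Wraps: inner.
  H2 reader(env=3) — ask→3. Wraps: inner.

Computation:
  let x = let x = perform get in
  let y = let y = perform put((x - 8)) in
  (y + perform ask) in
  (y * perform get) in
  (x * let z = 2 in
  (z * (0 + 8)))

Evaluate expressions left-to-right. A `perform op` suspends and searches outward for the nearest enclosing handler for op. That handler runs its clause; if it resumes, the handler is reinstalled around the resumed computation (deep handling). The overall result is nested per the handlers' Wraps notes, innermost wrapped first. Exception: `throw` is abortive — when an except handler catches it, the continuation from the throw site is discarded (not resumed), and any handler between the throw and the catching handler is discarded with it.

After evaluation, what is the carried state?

Answer: -3

Working:
get @ H0 ⇒ 5
put(-3) @ H0 ⇒ s:=-3
ask @ H2 ⇒ 3
get @ H0 ⇒ -3
H0 returns (-144, -3)
H1 returns (-144, -3)
H2 returns (-144, -3)
= (-144, -3)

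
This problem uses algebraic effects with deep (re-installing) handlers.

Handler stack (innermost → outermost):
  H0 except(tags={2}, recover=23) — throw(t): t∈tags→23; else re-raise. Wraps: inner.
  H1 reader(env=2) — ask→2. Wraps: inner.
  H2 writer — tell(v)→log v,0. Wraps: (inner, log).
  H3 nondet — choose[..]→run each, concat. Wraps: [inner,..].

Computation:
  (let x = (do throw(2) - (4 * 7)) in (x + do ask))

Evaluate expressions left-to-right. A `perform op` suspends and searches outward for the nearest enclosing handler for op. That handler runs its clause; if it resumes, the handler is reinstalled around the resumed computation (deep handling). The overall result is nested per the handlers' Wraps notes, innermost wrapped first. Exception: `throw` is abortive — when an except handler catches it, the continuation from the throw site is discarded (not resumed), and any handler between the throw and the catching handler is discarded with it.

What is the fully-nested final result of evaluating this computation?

Working:
throw(2) @ H0 caught ⇒ 23
H1 returns 23
H2 returns (23, ())
H3 returns [(23, ())]
= [(23, ())]

Answer: [(23, ())]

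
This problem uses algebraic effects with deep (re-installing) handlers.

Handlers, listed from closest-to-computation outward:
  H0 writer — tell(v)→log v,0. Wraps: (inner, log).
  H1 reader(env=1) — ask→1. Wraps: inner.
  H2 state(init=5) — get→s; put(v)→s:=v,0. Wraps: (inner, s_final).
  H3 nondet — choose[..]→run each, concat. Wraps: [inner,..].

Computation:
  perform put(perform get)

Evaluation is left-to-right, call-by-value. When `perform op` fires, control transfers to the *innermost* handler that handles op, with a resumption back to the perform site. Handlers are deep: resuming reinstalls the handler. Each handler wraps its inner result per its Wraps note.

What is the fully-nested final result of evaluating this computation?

Step-by-step:
get @ H2 ⇒ 5
put(5) @ H2 ⇒ s:=5
H0 returns (0, ())
H1 returns (0, ())
H2 returns ((0, ()), 5)
H3 returns [((0, ()), 5)]
= [((0, ()), 5)]

Answer: [((0, ()), 5)]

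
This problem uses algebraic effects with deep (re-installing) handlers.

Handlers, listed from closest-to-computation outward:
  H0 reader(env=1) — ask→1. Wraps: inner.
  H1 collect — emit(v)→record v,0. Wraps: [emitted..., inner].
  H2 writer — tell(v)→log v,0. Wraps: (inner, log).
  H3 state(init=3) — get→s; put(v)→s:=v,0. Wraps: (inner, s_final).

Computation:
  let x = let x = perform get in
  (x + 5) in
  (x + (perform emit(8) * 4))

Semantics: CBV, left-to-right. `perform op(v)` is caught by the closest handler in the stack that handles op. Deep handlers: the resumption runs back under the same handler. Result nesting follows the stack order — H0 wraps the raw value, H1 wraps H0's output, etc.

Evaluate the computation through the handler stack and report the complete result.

Working:
get @ H3 ⇒ 3
emit(8) @ H1 ⇒ out+=8
H0 returns 8
H1 returns [8, 8]
H2 returns ([8, 8], ())
H3 returns (([8, 8], ()), 3)
= (([8, 8], ()), 3)

Answer: (([8, 8], ()), 3)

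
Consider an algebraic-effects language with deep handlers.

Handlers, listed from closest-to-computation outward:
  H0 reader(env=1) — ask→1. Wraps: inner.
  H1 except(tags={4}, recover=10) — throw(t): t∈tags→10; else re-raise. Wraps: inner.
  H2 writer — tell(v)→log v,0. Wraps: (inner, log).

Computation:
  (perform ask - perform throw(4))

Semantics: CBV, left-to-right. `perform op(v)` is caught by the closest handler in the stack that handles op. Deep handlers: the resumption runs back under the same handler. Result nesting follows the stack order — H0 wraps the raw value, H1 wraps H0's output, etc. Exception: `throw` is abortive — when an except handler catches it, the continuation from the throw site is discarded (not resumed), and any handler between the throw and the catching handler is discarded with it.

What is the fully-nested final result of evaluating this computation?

Step-by-step:
ask @ H0 ⇒ 1
throw(4) @ H1 caught ⇒ 10
H2 returns (10, ())
= (10, ())

Answer: (10, ())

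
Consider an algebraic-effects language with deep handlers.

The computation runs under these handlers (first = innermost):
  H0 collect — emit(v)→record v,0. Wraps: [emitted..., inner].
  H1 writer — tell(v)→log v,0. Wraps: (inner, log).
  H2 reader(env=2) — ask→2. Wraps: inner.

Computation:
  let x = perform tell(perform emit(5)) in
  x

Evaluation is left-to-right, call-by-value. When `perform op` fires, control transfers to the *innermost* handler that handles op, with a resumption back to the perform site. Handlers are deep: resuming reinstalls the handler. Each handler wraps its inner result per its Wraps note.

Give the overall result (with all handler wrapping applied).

Answer: ([5, 0], (0))

Working:
emit(5) @ H0 ⇒ out+=5
tell(0) @ H1 ⇒ log+=0
H0 returns [5, 0]
H1 returns ([5, 0], (0))
H2 returns ([5, 0], (0))
= ([5, 0], (0))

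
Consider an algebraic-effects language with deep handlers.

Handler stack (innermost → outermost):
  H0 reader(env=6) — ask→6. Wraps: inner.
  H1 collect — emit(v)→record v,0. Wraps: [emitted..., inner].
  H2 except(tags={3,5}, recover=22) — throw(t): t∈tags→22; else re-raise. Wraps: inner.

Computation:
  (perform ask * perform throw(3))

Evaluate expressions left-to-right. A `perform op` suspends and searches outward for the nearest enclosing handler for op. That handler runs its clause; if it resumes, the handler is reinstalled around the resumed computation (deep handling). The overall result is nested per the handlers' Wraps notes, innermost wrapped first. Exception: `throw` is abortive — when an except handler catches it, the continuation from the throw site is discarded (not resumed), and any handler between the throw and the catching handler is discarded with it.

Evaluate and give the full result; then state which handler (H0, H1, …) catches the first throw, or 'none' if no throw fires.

Answer: 22 ; first throw caught by: H2

Evaluation trace:
ask @ H0 ⇒ 6
throw(3) @ H2 caught ⇒ 22
= 22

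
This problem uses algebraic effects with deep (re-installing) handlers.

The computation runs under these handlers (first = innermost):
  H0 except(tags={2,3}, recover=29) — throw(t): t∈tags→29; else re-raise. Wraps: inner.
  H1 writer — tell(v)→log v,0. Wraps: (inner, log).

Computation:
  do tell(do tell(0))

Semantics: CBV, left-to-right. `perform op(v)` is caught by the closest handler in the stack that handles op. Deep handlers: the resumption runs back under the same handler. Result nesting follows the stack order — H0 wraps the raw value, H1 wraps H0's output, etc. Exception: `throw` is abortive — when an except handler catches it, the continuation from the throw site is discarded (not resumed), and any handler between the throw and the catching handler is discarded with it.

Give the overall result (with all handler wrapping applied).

Answer: (0, (0, 0))

Evaluation trace:
tell(0) @ H1 ⇒ log+=0
tell(0) @ H1 ⇒ log+=0
H0 returns 0
H1 returns (0, (0, 0))
= (0, (0, 0))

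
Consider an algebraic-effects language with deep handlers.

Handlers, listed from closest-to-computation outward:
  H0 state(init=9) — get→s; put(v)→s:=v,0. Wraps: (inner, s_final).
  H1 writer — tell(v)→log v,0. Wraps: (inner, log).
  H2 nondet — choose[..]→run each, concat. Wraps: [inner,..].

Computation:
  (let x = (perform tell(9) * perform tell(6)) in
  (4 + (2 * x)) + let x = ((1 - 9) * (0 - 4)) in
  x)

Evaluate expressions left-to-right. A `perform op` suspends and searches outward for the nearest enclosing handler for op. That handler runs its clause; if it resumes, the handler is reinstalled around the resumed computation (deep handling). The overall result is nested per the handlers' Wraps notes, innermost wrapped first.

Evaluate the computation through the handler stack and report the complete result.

Step-by-step:
tell(9) @ H1 ⇒ log+=9
tell(6) @ H1 ⇒ log+=6
H0 returns (36, 9)
H1 returns ((36, 9), (9, 6))
H2 returns [((36, 9), (9, 6))]
= [((36, 9), (9, 6))]

Answer: [((36, 9), (9, 6))]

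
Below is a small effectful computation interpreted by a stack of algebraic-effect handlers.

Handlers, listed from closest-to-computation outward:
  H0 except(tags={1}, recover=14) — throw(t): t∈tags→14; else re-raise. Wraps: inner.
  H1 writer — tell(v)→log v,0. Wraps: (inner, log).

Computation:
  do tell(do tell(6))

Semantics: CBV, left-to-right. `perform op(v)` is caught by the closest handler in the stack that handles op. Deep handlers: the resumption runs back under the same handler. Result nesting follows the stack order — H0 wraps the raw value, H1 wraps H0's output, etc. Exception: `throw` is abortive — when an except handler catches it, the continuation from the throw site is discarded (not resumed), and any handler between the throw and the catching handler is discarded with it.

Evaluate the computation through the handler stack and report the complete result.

Evaluation trace:
tell(6) @ H1 ⇒ log+=6
tell(0) @ H1 ⇒ log+=0
H0 returns 0
H1 returns (0, (6, 0))
= (0, (6, 0))

Answer: (0, (6, 0))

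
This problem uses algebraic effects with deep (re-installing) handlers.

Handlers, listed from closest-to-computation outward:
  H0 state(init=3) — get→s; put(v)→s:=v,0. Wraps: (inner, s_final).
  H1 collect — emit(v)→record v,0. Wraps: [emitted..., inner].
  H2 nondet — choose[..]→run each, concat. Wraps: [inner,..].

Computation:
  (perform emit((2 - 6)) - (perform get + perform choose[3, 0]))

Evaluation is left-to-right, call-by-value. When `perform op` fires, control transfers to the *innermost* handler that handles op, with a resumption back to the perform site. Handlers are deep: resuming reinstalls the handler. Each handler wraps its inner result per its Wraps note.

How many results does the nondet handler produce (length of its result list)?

Answer: 2

Step-by-step:
emit(-4) @ H1 ⇒ out+=-4
get @ H0 ⇒ 3
choose[3, 0] @ H2
  branch[0] choose=3:
    H0 returns (-6, 3)
    H1 returns [-4, (-6, 3)]
    H2 returns [[-4, (-6, 3)]]
  branch[1] choose=0:
    H0 returns (-3, 3)
    H1 returns [-4, (-3, 3)]
    H2 returns [[-4, (-3, 3)]]
= [[-4, (-6, 3)], [-4, (-3, 3)]]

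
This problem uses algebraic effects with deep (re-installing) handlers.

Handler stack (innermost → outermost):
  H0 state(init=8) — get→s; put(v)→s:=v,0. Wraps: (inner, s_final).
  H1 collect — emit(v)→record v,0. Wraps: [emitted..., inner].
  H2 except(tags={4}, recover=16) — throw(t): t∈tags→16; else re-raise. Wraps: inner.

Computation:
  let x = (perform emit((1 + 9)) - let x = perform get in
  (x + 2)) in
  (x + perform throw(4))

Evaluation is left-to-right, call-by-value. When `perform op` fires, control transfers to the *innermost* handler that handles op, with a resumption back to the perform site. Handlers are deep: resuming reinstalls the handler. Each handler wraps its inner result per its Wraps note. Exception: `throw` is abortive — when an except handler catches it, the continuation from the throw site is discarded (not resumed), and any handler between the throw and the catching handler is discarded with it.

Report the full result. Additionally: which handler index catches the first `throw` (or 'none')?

Working:
emit(10) @ H1 ⇒ out+=10
get @ H0 ⇒ 8
throw(4) @ H2 caught ⇒ 16
= 16

Answer: 16 ; first throw caught by: H2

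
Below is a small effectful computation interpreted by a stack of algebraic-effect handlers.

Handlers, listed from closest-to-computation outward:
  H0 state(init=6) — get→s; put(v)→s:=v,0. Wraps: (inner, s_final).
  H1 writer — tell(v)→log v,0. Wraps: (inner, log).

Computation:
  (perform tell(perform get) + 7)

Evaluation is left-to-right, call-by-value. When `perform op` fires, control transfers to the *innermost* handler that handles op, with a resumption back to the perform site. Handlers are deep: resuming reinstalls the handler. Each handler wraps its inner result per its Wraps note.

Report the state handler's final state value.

Answer: 6

Evaluation trace:
get @ H0 ⇒ 6
tell(6) @ H1 ⇒ log+=6
H0 returns (7, 6)
H1 returns ((7, 6), (6))
= ((7, 6), (6))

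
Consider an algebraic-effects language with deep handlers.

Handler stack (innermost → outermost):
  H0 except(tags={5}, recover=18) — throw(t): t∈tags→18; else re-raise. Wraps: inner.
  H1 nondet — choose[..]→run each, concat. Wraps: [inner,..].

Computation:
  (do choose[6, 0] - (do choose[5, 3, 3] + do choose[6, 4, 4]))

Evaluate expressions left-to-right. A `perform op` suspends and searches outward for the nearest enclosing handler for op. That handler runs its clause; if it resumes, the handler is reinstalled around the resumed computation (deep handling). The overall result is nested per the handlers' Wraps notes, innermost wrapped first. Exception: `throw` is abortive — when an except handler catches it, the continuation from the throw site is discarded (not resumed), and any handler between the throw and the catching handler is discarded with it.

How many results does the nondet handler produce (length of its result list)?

Evaluation trace:
choose[6, 0] @ H1
  branch[0] choose=6:
    choose[5, 3, 3] @ H1
      branch[0] choose=5:
        choose[6, 4, 4] @ H1
          branch[0] choose=6:
            H0 returns -5
            H1 returns [-5]
          branch[1] choose=4:
            H0 returns -3
            H1 returns [-3]
          branch[2] choose=4:
            H0 returns -3
            H1 returns [-3]
      branch[1] choose=3:
        choose[6, 4, 4] @ H1
          branch[0] choose=6:
            H0 returns -3
            H1 returns [-3]
          branch[1] choose=4:
            H0 returns -1
            H1 returns [-1]
          branch[2] choose=4:
            H0 returns -1
            H1 returns [-1]
      branch[2] choose=3:
        choose[6, 4, 4] @ H1
          branch[0] choose=6:
            H0 returns -3
            H1 returns [-3]
          branch[1] choose=4:
            H0 returns -1
            H1 returns [-1]
          branch[2] choose=4:
            H0 returns -1
            H1 returns [-1]
  branch[1] choose=0:
    choose[5, 3, 3] @ H1
      branch[0] choose=5:
        choose[6, 4, 4] @ H1
          branch[0] choose=6:
            H0 returns -11
            H1 returns [-11]
          branch[1] choose=4:
            H0 returns -9
            H1 returns [-9]
          branch[2] choose=4:
            H0 returns -9
            H1 returns [-9]
      branch[1] choose=3:
        choose[6, 4, 4] @ H1
          branch[0] choose=6:
            H0 returns -9
            H1 returns [-9]
          branch[1] choose=4:
            H0 returns -7
            H1 returns [-7]
          branch[2] choose=4:
            H0 returns -7
            H1 returns [-7]
      branch[2] choose=3:
        choose[6, 4, 4] @ H1
          branch[0] choose=6:
            H0 returns -9
            H1 returns [-9]
          branch[1] choose=4:
            H0 returns -7
            H1 returns [-7]
          branch[2] choose=4:
            H0 returns -7
            H1 returns [-7]
= [-5, -3, -3, -3, -1, -1, -3, -1, -1, -11, -9, -9, -9, -7, -7, -9, -7, -7]

Answer: 18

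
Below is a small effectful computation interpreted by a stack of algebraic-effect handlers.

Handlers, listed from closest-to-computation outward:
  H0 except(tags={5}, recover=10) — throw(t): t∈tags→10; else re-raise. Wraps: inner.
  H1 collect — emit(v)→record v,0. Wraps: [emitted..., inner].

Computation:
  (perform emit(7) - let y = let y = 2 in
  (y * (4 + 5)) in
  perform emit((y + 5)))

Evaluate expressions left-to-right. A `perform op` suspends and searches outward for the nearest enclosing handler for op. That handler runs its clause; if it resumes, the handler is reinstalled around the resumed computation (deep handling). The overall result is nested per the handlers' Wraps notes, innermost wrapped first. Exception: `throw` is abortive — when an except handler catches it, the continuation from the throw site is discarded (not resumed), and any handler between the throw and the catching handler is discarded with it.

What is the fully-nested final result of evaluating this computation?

Evaluation trace:
emit(7) @ H1 ⇒ out+=7
emit(23) @ H1 ⇒ out+=23
H0 returns 0
H1 returns [7, 23, 0]
= [7, 23, 0]

Answer: [7, 23, 0]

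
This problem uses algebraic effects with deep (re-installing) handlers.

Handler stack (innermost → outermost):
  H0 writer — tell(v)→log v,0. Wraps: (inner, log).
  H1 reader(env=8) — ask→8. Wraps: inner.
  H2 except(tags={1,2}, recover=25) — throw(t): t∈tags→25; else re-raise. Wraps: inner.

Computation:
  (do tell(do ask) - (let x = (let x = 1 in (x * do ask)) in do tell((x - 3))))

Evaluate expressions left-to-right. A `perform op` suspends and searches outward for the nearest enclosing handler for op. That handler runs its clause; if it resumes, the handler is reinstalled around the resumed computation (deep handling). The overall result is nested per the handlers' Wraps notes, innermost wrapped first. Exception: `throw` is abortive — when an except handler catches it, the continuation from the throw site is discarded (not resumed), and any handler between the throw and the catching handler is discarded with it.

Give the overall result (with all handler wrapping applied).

Step-by-step:
ask @ H1 ⇒ 8
tell(8) @ H0 ⇒ log+=8
ask @ H1 ⇒ 8
tell(5) @ H0 ⇒ log+=5
H0 returns (0, (8, 5))
H1 returns (0, (8, 5))
H2 returns (0, (8, 5))
= (0, (8, 5))

Answer: (0, (8, 5))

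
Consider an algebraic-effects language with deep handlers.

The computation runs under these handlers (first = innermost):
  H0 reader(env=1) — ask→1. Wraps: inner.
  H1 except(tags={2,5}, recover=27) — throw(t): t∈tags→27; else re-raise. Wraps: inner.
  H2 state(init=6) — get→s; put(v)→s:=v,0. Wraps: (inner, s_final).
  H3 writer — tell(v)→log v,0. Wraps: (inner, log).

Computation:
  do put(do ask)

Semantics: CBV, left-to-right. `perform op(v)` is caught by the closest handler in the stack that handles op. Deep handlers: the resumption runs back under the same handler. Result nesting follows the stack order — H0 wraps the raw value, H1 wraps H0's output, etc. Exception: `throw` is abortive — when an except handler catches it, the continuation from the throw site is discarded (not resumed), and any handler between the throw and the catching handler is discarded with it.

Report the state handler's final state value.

Working:
ask @ H0 ⇒ 1
put(1) @ H2 ⇒ s:=1
H0 returns 0
H1 returns 0
H2 returns (0, 1)
H3 returns ((0, 1), ())
= ((0, 1), ())

Answer: 1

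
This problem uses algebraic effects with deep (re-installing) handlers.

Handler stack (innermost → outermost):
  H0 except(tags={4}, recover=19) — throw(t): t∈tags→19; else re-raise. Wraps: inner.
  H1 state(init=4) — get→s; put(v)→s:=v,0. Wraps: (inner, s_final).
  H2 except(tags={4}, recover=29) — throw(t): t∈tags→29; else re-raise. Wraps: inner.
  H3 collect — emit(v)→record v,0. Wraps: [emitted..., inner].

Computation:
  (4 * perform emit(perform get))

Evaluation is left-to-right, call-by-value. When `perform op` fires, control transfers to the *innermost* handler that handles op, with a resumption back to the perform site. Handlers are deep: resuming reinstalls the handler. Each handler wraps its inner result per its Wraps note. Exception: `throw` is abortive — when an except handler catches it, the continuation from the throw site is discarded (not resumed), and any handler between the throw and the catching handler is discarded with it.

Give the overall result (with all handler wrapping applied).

Working:
get @ H1 ⇒ 4
emit(4) @ H3 ⇒ out+=4
H0 returns 0
H1 returns (0, 4)
H2 returns (0, 4)
H3 returns [4, (0, 4)]
= [4, (0, 4)]

Answer: [4, (0, 4)]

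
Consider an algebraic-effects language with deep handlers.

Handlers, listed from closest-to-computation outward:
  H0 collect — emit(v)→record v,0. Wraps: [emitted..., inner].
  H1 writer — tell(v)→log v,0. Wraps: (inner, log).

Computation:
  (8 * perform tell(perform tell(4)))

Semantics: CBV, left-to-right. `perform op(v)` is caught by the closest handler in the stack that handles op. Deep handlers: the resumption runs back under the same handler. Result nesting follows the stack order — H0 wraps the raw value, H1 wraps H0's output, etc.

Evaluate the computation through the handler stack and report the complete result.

Answer: ([0], (4, 0))

Step-by-step:
tell(4) @ H1 ⇒ log+=4
tell(0) @ H1 ⇒ log+=0
H0 returns [0]
H1 returns ([0], (4, 0))
= ([0], (4, 0))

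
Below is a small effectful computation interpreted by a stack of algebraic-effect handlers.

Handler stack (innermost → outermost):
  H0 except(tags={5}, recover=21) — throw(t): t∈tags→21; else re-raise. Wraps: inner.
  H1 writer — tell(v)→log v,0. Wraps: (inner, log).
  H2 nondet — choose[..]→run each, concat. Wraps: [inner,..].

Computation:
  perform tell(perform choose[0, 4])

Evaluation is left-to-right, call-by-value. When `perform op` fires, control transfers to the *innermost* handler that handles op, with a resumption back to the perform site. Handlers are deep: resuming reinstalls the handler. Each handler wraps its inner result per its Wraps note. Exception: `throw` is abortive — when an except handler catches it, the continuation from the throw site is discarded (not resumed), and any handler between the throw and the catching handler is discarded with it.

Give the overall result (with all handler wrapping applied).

Evaluation trace:
choose[0, 4] @ H2
  branch[0] choose=0:
    tell(0) @ H1 ⇒ log+=0
    H0 returns 0
    H1 returns (0, (0))
    H2 returns [(0, (0))]
  branch[1] choose=4:
    tell(4) @ H1 ⇒ log+=4
    H0 returns 0
    H1 returns (0, (4))
    H2 returns [(0, (4))]
= [(0, (0)), (0, (4))]

Answer: [(0, (0)), (0, (4))]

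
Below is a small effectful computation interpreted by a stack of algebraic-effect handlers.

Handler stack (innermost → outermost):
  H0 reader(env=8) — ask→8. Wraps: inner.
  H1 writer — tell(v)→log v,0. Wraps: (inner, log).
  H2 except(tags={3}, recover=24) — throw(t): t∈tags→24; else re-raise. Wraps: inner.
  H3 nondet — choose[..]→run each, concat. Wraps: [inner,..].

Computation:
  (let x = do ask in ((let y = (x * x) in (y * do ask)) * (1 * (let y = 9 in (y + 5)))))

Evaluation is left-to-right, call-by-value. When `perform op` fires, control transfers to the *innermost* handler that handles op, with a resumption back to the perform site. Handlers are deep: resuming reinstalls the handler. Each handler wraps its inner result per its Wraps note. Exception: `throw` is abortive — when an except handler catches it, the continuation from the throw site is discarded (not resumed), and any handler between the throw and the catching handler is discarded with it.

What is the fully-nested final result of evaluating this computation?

Answer: [(7168, ())]

Evaluation trace:
ask @ H0 ⇒ 8
ask @ H0 ⇒ 8
H0 returns 7168
H1 returns (7168, ())
H2 returns (7168, ())
H3 returns [(7168, ())]
= [(7168, ())]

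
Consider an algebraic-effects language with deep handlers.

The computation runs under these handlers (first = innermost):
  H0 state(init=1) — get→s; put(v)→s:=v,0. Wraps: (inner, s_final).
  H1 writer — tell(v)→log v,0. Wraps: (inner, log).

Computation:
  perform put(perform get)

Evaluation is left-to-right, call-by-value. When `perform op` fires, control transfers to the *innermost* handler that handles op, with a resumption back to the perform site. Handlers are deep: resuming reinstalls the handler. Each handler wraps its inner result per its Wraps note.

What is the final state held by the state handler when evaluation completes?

Answer: 1

Step-by-step:
get @ H0 ⇒ 1
put(1) @ H0 ⇒ s:=1
H0 returns (0, 1)
H1 returns ((0, 1), ())
= ((0, 1), ())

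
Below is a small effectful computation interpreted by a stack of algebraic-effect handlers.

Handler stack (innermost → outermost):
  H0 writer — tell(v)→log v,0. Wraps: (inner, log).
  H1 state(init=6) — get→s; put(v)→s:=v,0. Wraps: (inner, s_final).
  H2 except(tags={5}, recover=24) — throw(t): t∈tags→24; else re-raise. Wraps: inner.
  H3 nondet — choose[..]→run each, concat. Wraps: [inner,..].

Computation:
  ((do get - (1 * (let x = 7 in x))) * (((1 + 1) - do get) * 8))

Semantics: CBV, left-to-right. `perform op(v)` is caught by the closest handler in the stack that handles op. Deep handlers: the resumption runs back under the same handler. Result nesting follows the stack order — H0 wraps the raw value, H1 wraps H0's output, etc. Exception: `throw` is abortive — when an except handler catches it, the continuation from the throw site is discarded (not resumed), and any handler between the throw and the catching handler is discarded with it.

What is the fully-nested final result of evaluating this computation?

Answer: [((32, ()), 6)]

Evaluation trace:
get @ H1 ⇒ 6
get @ H1 ⇒ 6
H0 returns (32, ())
H1 returns ((32, ()), 6)
H2 returns ((32, ()), 6)
H3 returns [((32, ()), 6)]
= [((32, ()), 6)]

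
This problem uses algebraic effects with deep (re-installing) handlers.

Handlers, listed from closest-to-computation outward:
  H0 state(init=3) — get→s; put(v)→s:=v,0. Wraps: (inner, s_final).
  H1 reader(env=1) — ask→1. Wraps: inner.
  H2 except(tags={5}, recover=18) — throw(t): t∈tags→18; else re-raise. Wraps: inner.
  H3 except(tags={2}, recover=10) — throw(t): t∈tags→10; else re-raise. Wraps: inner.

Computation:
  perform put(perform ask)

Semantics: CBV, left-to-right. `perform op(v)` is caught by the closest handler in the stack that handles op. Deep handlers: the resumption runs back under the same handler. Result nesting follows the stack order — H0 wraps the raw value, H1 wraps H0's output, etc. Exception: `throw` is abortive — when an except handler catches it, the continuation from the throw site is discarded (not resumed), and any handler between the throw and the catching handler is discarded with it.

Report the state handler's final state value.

Step-by-step:
ask @ H1 ⇒ 1
put(1) @ H0 ⇒ s:=1
H0 returns (0, 1)
H1 returns (0, 1)
H2 returns (0, 1)
H3 returns (0, 1)
= (0, 1)

Answer: 1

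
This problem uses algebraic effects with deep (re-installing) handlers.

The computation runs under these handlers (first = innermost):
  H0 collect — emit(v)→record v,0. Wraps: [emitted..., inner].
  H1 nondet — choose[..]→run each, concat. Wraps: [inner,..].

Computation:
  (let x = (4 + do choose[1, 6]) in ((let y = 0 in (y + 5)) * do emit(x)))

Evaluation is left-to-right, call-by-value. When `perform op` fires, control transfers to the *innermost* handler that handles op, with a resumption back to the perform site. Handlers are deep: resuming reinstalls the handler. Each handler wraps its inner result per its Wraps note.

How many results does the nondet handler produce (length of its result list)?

Step-by-step:
choose[1, 6] @ H1
  branch[0] choose=1:
    emit(5) @ H0 ⇒ out+=5
    H0 returns [5, 0]
    H1 returns [[5, 0]]
  branch[1] choose=6:
    emit(10) @ H0 ⇒ out+=10
    H0 returns [10, 0]
    H1 returns [[10, 0]]
= [[5, 0], [10, 0]]

Answer: 2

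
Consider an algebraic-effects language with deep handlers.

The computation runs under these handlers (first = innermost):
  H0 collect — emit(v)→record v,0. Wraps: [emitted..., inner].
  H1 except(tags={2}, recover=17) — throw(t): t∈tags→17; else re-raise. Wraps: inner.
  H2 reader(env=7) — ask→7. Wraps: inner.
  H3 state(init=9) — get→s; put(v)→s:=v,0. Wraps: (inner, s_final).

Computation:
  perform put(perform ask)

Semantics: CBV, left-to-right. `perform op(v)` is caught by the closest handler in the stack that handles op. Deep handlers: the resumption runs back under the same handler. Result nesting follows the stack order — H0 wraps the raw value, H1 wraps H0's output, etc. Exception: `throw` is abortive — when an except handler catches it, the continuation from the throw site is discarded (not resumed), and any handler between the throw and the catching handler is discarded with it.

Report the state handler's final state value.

Step-by-step:
ask @ H2 ⇒ 7
put(7) @ H3 ⇒ s:=7
H0 returns [0]
H1 returns [0]
H2 returns [0]
H3 returns ([0], 7)
= ([0], 7)

Answer: 7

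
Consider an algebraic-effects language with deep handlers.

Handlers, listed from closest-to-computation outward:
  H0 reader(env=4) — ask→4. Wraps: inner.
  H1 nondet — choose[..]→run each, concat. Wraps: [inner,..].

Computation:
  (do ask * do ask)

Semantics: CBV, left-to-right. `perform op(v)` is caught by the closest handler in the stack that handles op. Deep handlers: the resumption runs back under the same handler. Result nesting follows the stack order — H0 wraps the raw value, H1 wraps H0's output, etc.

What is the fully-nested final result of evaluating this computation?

Working:
ask @ H0 ⇒ 4
ask @ H0 ⇒ 4
H0 returns 16
H1 returns [16]
= [16]

Answer: [16]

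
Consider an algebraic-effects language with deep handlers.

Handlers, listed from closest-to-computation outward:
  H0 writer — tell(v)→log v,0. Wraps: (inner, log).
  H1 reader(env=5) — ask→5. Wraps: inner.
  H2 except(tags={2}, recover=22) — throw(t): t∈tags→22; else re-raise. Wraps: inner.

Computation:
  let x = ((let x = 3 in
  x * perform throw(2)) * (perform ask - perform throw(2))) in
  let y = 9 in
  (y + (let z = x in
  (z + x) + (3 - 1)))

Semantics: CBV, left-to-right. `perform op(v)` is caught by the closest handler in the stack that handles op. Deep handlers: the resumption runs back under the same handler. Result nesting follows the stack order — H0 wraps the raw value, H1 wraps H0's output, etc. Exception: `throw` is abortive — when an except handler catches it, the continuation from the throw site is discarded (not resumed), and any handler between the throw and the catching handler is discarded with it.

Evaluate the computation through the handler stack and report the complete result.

Answer: 22

Step-by-step:
throw(2) @ H2 caught ⇒ 22
= 22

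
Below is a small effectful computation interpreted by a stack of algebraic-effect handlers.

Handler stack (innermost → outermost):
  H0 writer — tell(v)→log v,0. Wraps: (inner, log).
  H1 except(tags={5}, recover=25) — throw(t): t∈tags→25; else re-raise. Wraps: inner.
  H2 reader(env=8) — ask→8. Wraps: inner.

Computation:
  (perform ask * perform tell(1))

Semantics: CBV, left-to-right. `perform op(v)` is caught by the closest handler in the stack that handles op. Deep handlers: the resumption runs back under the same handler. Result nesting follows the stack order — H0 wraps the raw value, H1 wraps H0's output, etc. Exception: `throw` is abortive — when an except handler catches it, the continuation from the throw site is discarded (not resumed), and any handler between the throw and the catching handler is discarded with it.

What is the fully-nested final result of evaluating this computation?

Answer: (0, (1))

Step-by-step:
ask @ H2 ⇒ 8
tell(1) @ H0 ⇒ log+=1
H0 returns (0, (1))
H1 returns (0, (1))
H2 returns (0, (1))
= (0, (1))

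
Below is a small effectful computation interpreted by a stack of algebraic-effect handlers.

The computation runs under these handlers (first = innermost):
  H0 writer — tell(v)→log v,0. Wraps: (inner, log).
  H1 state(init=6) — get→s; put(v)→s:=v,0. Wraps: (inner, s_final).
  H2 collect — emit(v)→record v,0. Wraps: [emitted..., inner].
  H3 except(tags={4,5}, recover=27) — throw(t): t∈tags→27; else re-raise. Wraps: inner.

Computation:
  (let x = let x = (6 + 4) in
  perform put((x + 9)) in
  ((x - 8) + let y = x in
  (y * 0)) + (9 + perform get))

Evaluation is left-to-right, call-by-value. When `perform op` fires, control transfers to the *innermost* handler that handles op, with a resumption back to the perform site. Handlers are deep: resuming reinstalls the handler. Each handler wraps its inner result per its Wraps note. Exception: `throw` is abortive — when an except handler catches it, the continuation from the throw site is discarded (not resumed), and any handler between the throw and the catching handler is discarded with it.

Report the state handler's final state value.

Answer: 19

Evaluation trace:
put(19) @ H1 ⇒ s:=19
get @ H1 ⇒ 19
H0 returns (20, ())
H1 returns ((20, ()), 19)
H2 returns [((20, ()), 19)]
H3 returns [((20, ()), 19)]
= [((20, ()), 19)]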